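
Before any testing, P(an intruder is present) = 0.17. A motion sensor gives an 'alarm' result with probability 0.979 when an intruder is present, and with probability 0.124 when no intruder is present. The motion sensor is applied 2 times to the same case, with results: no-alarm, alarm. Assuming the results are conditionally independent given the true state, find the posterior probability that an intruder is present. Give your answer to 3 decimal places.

Posterior P(H) ≈ 0.037

Let H be the event that an intruder is present; start with P(H) = 0.17. P('alarm'|H) = 0.979, P('alarm'|¬H) = 0.124.
Update on result 1 ('no-alarm'): P(H) ← 0.021·0.1700 / (0.021·0.1700 + 0.876·0.8300) = 0.0035700/0.73065 = 0.0049.
Update on result 2 ('alarm'): P(H) ← 0.979·0.0049 / (0.979·0.0049 + 0.124·0.9951) = 0.0047835/0.12818 = 0.0373.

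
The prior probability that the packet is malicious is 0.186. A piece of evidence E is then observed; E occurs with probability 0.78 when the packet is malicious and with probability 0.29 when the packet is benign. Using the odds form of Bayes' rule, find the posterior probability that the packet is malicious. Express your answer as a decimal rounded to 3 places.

Posterior probability ≈ 0.381

Prior odds = 0.186/(1−0.186) = 0.22850. In log-odds, ln(0.22850) = -1.4762.
Add log likelihood ratio: ln(2.6897) = 0.98941.
Posterior log-odds = -0.48680, so posterior odds = exp(-0.48680) = 0.61459. Converting, P(H|E) = 0.61459/1.6146 = 0.381.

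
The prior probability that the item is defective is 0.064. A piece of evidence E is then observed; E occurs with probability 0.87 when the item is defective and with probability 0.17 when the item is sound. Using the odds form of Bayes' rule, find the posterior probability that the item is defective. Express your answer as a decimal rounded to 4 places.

Posterior probability ≈ 0.2592

Prior odds = 0.064/(1−0.064) = 0.068376. In log-odds, ln(0.068376) = -2.6827.
Add log likelihood ratio: ln(5.1176) = 1.6327.
Posterior log-odds = -1.0500, so posterior odds = exp(-1.0500) = 0.34992. Converting, P(H|E) = 0.34992/1.3499 = 0.2592.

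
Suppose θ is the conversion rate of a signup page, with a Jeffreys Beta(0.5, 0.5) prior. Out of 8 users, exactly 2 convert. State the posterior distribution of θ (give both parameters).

The binomial likelihood is conjugate to the Beta prior: with 2 successes and 6 failures, the posterior is Beta(0.5+2, 0.5+6) = Beta(2.5, 6.5).

Posterior: Beta(2.5, 6.5)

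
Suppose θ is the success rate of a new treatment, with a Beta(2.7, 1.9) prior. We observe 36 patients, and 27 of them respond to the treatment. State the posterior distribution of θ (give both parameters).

The binomial likelihood is conjugate to the Beta prior: with 27 successes and 9 failures, the posterior is Beta(2.7+27, 1.9+9) = Beta(29.7, 10.9).

Posterior: Beta(29.7, 10.9)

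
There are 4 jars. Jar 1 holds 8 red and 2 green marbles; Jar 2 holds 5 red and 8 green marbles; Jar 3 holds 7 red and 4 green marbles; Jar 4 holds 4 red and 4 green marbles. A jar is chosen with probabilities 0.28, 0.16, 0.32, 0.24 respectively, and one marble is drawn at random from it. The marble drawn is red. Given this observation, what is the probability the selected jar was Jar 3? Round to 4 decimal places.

P(red|Jar 1) = 0.8; P(red|Jar 2) = 0.3846; P(red|Jar 3) = 0.6364; P(red|Jar 4) = 0.5.
Prior × likelihood for each source: 0.28·0.8=0.2240, 0.16·0.3846=0.06154, 0.32·0.6364=0.2036, 0.24·0.5=0.1200. Summing gives P(red) = 0.60917.
P(Jar 3 | red) = 0.2036 / 0.60917 = 0.3343.

Posterior probability ≈ 0.3343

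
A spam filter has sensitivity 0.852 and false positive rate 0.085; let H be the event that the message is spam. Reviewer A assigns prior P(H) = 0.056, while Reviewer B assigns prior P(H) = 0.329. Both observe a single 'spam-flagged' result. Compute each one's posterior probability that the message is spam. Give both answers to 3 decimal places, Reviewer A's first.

P('+'|H) = 0.852, P('+'|¬H) = 0.085.
Reviewer A: numerator 0.852·0.056 = 0.047712; evidence = 0.047712+0.085·0.944 = 0.12795; posterior = 0.373.
Reviewer B: numerator 0.852·0.329 = 0.28031; evidence = 0.28031+0.085·0.671 = 0.33734; posterior = 0.831.

Reviewer A: 0.373; Reviewer B: 0.831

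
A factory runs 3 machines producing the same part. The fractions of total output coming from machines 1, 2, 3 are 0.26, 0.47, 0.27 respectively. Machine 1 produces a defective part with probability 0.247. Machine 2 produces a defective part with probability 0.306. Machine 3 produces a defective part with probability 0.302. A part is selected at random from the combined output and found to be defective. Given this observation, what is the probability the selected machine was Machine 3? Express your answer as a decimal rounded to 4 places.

Posterior probability ≈ 0.2816

Tabulate prior·likelihood by source: [1] prior 0.26, lik 0.247, product 0.06422; [2] prior 0.47, lik 0.306, product 0.1438; [3] prior 0.27, lik 0.302, product 0.08154.
Normalizing constant = 0.28958; the posterior for Machine 3 is its product over the sum, 0.08154/0.28958 = 0.2816.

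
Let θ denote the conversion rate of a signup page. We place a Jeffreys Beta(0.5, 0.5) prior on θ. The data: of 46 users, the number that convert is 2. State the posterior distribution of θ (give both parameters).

Observing 2 successes and 44 failures updates Beta(0.5, 0.5) by adding the success and failure counts to the two shape parameters: α = 0.5+2 = 2.5, β = 0.5+44 = 44.5.

Posterior: Beta(2.5, 44.5)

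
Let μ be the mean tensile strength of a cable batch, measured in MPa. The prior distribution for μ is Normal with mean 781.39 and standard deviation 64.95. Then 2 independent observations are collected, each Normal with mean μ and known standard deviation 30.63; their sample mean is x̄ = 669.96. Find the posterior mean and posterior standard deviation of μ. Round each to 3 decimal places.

Posterior mean ≈ 681.111; posterior SD ≈ 20.546

Prior precision 1/τ₀² = 1/64.95² = 0.00023705; data precision n/σ² = 2/30.63² = 0.00213175.
Posterior precision = 0.00023705 + 0.00213175 = 0.00236880, giving posterior SD = 1/√0.00236880 = 20.546.
Posterior mean = (0.00023705·781.39 + 0.00213175·669.96) / 0.00236880 = 681.111.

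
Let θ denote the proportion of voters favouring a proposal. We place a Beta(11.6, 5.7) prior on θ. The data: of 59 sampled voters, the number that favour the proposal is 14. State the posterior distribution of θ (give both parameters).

The binomial likelihood is conjugate to the Beta prior: with 14 successes and 45 failures, the posterior is Beta(11.6+14, 5.7+45) = Beta(25.6, 50.7).

Posterior: Beta(25.6, 50.7)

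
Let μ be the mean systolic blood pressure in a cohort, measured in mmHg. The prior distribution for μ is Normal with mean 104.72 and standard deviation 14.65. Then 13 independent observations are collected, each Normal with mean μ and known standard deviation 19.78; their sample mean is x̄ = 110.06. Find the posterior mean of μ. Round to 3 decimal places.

Prior precision 1/τ₀² = 1/14.65² = 0.00465934; data precision n/σ² = 13/19.78² = 0.0332270.
Posterior precision = 0.00465934 + 0.0332270 = 0.0378863.
Posterior mean = (0.00465934·104.72 + 0.0332270·110.06) / 0.0378863 = 109.403.

Posterior mean ≈ 109.403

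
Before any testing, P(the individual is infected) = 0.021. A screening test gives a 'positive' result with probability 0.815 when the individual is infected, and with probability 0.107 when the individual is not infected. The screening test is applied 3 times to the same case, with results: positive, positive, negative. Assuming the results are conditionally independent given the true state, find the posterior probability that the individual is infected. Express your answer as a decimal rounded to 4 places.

With H the event that the individual is infected, the joint likelihood of the observed sequence is P(data|H) = 0.815·0.815·0.185 = 0.12288 and P(data|¬H) = 0.107·0.107·0.893 = 0.010224.
Bayes: P(H|data) = 0.021·0.12288 / (0.021·0.12288 + 0.979·0.010224) = 0.0025805/0.012590 = 0.2050.

Posterior P(H) ≈ 0.2050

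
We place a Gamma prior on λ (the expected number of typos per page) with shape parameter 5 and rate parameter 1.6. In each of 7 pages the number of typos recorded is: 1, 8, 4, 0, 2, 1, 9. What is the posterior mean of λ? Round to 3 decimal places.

The Poisson likelihood adds the total count to the shape and the number of exposure periods to the rate. Here ∑xᵢ = 25 and n = 7, so shape 5→30 and rate 1.6→8.6.
E[λ | data] = 30/8.6 = 3.488.

Posterior mean ≈ 3.488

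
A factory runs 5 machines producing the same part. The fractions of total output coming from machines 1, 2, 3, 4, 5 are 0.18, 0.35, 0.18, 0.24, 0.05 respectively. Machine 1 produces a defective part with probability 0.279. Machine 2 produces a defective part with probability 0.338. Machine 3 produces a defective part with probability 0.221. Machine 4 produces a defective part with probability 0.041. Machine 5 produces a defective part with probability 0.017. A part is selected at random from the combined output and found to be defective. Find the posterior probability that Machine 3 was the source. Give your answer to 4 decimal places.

Tabulate prior·likelihood by source: [1] prior 0.18, lik 0.279, product 0.05022; [2] prior 0.35, lik 0.338, product 0.1183; [3] prior 0.18, lik 0.221, product 0.03978; [4] prior 0.24, lik 0.041, product 0.009840; [5] prior 0.05, lik 0.017, product 0.0008500.
Normalizing constant = 0.21899; the posterior for Machine 3 is its product over the sum, 0.03978/0.21899 = 0.1817.

Posterior probability ≈ 0.1817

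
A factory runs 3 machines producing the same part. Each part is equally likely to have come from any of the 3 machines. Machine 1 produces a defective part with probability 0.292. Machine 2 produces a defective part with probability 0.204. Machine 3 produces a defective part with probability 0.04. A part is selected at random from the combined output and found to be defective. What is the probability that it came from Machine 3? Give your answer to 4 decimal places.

Tabulate prior·likelihood by source: [1] prior 0.333333, lik 0.292, product 0.09733; [2] prior 0.333333, lik 0.204, product 0.06800; [3] prior 0.333333, lik 0.04, product 0.01333.
Normalizing constant = 0.17867; the posterior for Machine 3 is its product over the sum, 0.01333/0.17867 = 0.0746.

Posterior probability ≈ 0.0746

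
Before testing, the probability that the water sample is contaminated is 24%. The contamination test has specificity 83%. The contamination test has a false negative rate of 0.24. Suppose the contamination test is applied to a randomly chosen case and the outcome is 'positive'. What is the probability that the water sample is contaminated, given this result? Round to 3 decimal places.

P(H | E) ≈ 0.585

Let H be the event that the water sample is contaminated. P(H) = 0.24, so P(¬H) = 0.76. With E the 'positive' result, P(E|H) = 0.76 and P(E|¬H) = 0.17.
P(E) = 0.76·0.24 + 0.17·0.76 = 0.18240 + 0.12920 = 0.31160.
By Bayes' theorem, P(H|E) = 0.18240 / 0.31160 = 0.585.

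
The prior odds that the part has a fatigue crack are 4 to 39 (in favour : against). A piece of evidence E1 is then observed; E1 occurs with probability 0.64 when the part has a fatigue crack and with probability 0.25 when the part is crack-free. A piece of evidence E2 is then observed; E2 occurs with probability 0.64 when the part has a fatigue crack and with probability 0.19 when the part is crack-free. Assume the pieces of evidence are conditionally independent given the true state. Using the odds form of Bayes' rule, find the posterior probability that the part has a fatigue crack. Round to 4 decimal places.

Prior odds = 4/39 = 0.10256.
Likelihood ratio for E1 = 0.64/0.25 = 2.5600.
Likelihood ratio for E2 = 0.64/0.19 = 3.3684.
Posterior odds = prior odds × LR₁ × LR₂ = 0.88443.
Posterior probability = odds/(1+odds) = 0.88443/1.8844 = 0.4693.

Posterior probability ≈ 0.4693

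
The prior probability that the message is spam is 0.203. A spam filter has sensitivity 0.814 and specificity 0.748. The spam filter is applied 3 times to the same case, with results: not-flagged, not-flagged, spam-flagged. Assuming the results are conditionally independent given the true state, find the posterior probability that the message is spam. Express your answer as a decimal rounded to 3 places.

Posterior P(H) ≈ 0.048

Let H be the event that the message is spam; start with P(H) = 0.203. P('spam-flagged'|H) = 0.814, P('spam-flagged'|¬H) = 0.252.
Update on result 1 ('not-flagged'): P(H) ← 0.186·0.2030 / (0.186·0.2030 + 0.748·0.7970) = 0.037758/0.63391 = 0.0596.
Update on result 2 ('not-flagged'): P(H) ← 0.186·0.0596 / (0.186·0.0596 + 0.748·0.9404) = 0.011079/0.71453 = 0.0155.
Update on result 3 ('spam-flagged'): P(H) ← 0.814·0.0155 / (0.814·0.0155 + 0.252·0.9845) = 0.012621/0.26071 = 0.0484.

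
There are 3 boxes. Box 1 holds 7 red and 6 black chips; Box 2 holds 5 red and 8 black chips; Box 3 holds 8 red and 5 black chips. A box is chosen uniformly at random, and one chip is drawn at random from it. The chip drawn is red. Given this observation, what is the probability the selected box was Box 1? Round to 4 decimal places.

Posterior probability ≈ 0.3500

P(red|Box 1) = 0.5385; P(red|Box 2) = 0.3846; P(red|Box 3) = 0.6154.
Prior × likelihood for each source: 0.333333·0.5385=0.1795, 0.333333·0.3846=0.1282, 0.333333·0.6154=0.2051. Summing gives P(red) = 0.51282.
P(Box 1 | red) = 0.1795 / 0.51282 = 0.3500.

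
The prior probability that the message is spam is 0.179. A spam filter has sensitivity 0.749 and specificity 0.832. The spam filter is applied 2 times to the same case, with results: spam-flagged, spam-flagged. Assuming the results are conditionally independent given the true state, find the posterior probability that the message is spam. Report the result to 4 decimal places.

Let H be the event that the message is spam; start with P(H) = 0.179. P('spam-flagged'|H) = 0.749, P('spam-flagged'|¬H) = 0.168.
Update on result 1 ('spam-flagged'): P(H) ← 0.749·0.1790 / (0.749·0.1790 + 0.168·0.8210) = 0.13407/0.27200 = 0.4929.
Update on result 2 ('spam-flagged'): P(H) ← 0.749·0.4929 / (0.749·0.4929 + 0.168·0.5071) = 0.36919/0.45438 = 0.8125.

Posterior P(H) ≈ 0.8125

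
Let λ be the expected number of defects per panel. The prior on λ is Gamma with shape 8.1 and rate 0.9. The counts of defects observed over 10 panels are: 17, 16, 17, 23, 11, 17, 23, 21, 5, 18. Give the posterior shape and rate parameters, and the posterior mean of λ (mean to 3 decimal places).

Posterior: Gamma(shape=176.1, rate=10.9); mean ≈ 16.156

Total count ∑xᵢ = 168 over n = 10 panels.
Gamma is conjugate to the Poisson likelihood: posterior is Gamma(shape = 8.1+168 = 176.1, rate = 0.9+10 = 10.9).
E[λ | data] = 176.1/10.9 = 16.156.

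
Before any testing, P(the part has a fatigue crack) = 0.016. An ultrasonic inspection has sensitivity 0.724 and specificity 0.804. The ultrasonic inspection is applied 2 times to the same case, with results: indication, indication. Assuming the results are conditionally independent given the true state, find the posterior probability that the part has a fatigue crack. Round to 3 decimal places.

Posterior P(H) ≈ 0.182

With H the event that the part has a fatigue crack, the joint likelihood of the observed sequence is P(data|H) = 0.724·0.724 = 0.52418 and P(data|¬H) = 0.196·0.196 = 0.038416.
Bayes: P(H|data) = 0.016·0.52418 / (0.016·0.52418 + 0.984·0.038416) = 0.0083868/0.046188 = 0.1816.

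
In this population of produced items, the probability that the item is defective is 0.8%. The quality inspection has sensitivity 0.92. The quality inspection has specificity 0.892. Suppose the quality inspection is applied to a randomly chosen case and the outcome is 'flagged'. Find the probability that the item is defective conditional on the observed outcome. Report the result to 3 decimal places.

P(H | E) ≈ 0.064

Write H for 'the item is defective'. Prior odds H:¬H = 0.008/0.992 = 0.0080645. For the 'flagged' outcome, the likelihood ratio is 0.92/0.108 = 8.5185.
Posterior odds = 0.0080645 × 8.5185 = 0.068698, so P(H|E) = 0.068698/(1+0.068698) = 0.064.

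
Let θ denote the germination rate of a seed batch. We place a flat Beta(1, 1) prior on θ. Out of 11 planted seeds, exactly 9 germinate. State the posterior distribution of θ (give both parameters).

Posterior: Beta(10, 3)

Observing 9 successes and 2 failures updates Beta(1, 1) by adding the success and failure counts to the two shape parameters: α = 1+9 = 10, β = 1+2 = 3.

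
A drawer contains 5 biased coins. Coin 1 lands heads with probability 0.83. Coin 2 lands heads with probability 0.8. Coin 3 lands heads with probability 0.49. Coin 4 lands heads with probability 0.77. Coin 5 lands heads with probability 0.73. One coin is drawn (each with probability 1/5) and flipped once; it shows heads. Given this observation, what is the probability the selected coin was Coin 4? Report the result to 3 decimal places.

Posterior probability ≈ 0.213

Tabulate prior·likelihood by source: [1] prior 0.2, lik 0.83, product 0.1660; [2] prior 0.2, lik 0.8, product 0.1600; [3] prior 0.2, lik 0.49, product 0.09800; [4] prior 0.2, lik 0.77, product 0.1540; [5] prior 0.2, lik 0.73, product 0.1460.
Normalizing constant = 0.72400; the posterior for Coin 4 is its product over the sum, 0.1540/0.72400 = 0.213.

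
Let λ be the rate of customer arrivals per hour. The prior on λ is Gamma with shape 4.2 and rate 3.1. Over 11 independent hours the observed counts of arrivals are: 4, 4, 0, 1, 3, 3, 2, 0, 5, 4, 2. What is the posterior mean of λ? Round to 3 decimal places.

Total count ∑xᵢ = 28 over n = 11 hours.
Gamma is conjugate to the Poisson likelihood: posterior is Gamma(shape = 4.2+28 = 32.2, rate = 3.1+11 = 14.1).
E[λ | data] = 32.2/14.1 = 2.284.

Posterior mean ≈ 2.284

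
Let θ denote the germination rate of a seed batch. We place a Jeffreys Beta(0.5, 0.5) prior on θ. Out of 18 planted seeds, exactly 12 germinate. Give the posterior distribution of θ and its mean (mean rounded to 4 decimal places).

Observing 12 successes and 6 failures updates Beta(0.5, 0.5) by adding the success and failure counts to the two shape parameters: α = 0.5+12 = 12.5, β = 0.5+6 = 6.5.
E[θ | data] = 12.5/(12.5+6.5) = 0.6579.

Posterior: Beta(12.5, 6.5); mean ≈ 0.6579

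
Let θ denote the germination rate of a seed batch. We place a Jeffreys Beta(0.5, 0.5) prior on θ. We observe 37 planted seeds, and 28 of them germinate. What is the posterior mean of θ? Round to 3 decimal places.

Observing 28 successes and 9 failures updates Beta(0.5, 0.5) by adding the success and failure counts to the two shape parameters: α = 0.5+28 = 28.5, β = 0.5+9 = 9.5.
Posterior mean = α/(α+β) = 28.5/38 = 0.750.

Posterior mean ≈ 0.750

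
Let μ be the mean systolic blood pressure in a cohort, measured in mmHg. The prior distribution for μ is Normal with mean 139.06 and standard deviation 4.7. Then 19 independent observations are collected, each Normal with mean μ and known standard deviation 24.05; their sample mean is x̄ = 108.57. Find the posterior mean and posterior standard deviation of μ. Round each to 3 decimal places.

Posterior mean ≈ 126.239; posterior SD ≈ 3.578

Prior precision 1/τ₀² = 1/4.7² = 0.0452694; data precision n/σ² = 19/24.05² = 0.0328491.
Posterior precision = 0.0452694 + 0.0328491 = 0.0781184, giving posterior SD = 1/√0.0781184 = 3.578.
Posterior mean = (0.0452694·139.06 + 0.0328491·108.57) / 0.0781184 = 126.239.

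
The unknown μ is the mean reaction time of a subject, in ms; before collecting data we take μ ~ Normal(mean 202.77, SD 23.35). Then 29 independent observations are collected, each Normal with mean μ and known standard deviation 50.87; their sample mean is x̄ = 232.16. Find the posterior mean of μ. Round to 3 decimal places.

With known σ, the Normal prior is conjugate. Weight on the data is w = (n/σ²)/(n/σ² + 1/τ₀²) = 0.0112066/(0.0112066+0.00183411) = 0.85935.
Posterior mean = w·x̄ + (1−w)·μ₀ = 0.85935·232.16 + 0.14065·202.77 = 228.026.

Posterior mean ≈ 228.026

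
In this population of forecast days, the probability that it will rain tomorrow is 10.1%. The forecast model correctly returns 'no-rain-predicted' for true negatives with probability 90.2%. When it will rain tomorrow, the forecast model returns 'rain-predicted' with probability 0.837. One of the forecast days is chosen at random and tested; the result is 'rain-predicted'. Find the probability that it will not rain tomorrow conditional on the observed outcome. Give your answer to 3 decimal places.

Write H for 'it will rain tomorrow'. Prior odds H:¬H = 0.101/0.899 = 0.11235. For the 'rain-predicted' outcome, the likelihood ratio is 0.837/0.098 = 8.5408.
Posterior odds = 0.11235 × 8.5408 = 0.95954, so P(H|E) = 0.95954/(1+0.95954) = 0.490. Then P(¬H|E) = 1 − 0.490 = 0.510.

P(¬H | E) ≈ 0.510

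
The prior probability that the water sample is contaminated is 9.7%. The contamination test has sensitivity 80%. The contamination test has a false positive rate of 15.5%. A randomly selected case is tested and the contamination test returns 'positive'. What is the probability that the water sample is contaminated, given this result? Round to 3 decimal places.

Write H for 'the water sample is contaminated'. Prior odds H:¬H = 0.097/0.903 = 0.10742. For the 'positive' outcome, the likelihood ratio is 0.8/0.155 = 5.1613.
Posterior odds = 0.10742 × 5.1613 = 0.55442, so P(H|E) = 0.55442/(1+0.55442) = 0.357.

P(H | E) ≈ 0.357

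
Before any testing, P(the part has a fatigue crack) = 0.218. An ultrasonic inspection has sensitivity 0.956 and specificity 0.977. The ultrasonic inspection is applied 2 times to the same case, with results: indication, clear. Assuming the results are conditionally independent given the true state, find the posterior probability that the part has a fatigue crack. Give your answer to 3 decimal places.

With H the event that the part has a fatigue crack, the joint likelihood of the observed sequence is P(data|H) = 0.956·0.044 = 0.042064 and P(data|¬H) = 0.023·0.977 = 0.022471.
Bayes: P(H|data) = 0.218·0.042064 / (0.218·0.042064 + 0.782·0.022471) = 0.0091700/0.026742 = 0.3429.

Posterior P(H) ≈ 0.343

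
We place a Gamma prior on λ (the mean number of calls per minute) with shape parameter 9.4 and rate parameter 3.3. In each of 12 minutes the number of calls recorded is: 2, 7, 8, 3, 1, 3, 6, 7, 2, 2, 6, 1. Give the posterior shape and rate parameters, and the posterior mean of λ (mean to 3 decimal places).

Total count ∑xᵢ = 48 over n = 12 minutes.
Gamma is conjugate to the Poisson likelihood: posterior is Gamma(shape = 9.4+48 = 57.4, rate = 3.3+12 = 15.3).
E[λ | data] = 57.4/15.3 = 3.752.

Posterior: Gamma(shape=57.4, rate=15.3); mean ≈ 3.752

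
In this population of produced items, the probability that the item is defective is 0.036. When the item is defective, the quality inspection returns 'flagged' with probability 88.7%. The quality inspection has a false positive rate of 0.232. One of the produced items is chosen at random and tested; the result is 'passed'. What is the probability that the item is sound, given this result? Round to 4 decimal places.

P(¬H | E) ≈ 0.9945

Let H be the event that the item is defective. P(H) = 0.036, so P(¬H) = 0.964. With E the 'passed' result, P(E|H) = 0.113 and P(E|¬H) = 0.768.
P(E) = 0.113·0.036 + 0.768·0.964 = 0.0040680 + 0.74035 = 0.74442.
By Bayes' theorem, P(H|E) = 0.0040680 / 0.74442 = 0.0055. Hence P(¬H|E) = 1 − 0.0055 = 0.9945.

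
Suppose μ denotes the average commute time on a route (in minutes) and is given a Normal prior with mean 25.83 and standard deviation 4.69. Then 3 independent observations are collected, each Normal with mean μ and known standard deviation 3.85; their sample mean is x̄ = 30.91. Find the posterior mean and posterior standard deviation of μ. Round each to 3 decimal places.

Prior precision 1/τ₀² = 1/4.69² = 0.0454626; data precision n/σ² = 3/3.85² = 0.202395.
Posterior precision = 0.0454626 + 0.202395 = 0.247858, giving posterior SD = 1/√0.247858 = 2.009.
Posterior mean = (0.0454626·25.83 + 0.202395·30.91) / 0.247858 = 29.978.

Posterior mean ≈ 29.978; posterior SD ≈ 2.009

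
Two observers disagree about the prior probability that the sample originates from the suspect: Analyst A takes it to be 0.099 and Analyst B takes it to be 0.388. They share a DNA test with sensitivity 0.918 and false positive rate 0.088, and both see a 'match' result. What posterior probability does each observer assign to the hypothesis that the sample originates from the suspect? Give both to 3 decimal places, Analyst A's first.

Analyst A: 0.534; Analyst B: 0.869

The likelihood ratio for a 'match' result is 0.918/0.088 = 10.432.
Analyst A: prior odds 0.099/0.901 = 0.10988; posterior odds 1.1462; posterior probability 0.534.
Analyst B: prior odds 0.388/0.612 = 0.63399; posterior odds 6.6136; posterior probability 0.869.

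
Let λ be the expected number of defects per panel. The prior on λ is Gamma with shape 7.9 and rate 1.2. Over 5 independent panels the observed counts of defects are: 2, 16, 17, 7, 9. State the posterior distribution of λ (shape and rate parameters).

Total count ∑xᵢ = 51 over n = 5 panels.
Gamma is conjugate to the Poisson likelihood: posterior is Gamma(shape = 7.9+51 = 58.9, rate = 1.2+5 = 6.2).

Posterior: Gamma(shape=58.9, rate=6.2)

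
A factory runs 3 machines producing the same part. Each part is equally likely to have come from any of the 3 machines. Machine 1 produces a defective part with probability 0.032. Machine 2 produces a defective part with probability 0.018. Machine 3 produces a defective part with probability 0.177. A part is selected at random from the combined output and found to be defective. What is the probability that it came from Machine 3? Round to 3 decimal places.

Tabulate prior·likelihood by source: [1] prior 0.333333, lik 0.032, product 0.01067; [2] prior 0.333333, lik 0.018, product 0.006000; [3] prior 0.333333, lik 0.177, product 0.05900.
Normalizing constant = 0.075667; the posterior for Machine 3 is its product over the sum, 0.05900/0.075667 = 0.780.

Posterior probability ≈ 0.780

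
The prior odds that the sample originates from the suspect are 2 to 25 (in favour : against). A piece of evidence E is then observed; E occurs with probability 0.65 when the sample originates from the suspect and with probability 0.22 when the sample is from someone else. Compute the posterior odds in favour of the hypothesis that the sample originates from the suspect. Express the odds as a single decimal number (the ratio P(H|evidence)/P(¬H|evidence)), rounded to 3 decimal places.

Prior odds = 2/25 = 0.080000. In log-odds, ln(0.080000) = -2.5257.
Add log likelihood ratio: ln(2.9545) = 1.0833.
Posterior log-odds = -1.4424, so posterior odds = exp(-1.4424) = 0.23636.

Posterior odds ≈ 0.236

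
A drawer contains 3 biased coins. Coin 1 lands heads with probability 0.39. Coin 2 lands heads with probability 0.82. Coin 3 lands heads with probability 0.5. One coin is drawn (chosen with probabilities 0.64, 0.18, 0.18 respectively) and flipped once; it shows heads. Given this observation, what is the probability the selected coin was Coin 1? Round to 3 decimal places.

P(heads|C1) = 0.39; P(heads|C2) = 0.82; P(heads|C3) = 0.5.
Prior × likelihood for each source: 0.64·0.39=0.2496, 0.18·0.82=0.1476, 0.18·0.5=0.09000. Summing gives P(heads) = 0.48720.
P(Coin 1 | heads) = 0.2496 / 0.48720 = 0.512.

Posterior probability ≈ 0.512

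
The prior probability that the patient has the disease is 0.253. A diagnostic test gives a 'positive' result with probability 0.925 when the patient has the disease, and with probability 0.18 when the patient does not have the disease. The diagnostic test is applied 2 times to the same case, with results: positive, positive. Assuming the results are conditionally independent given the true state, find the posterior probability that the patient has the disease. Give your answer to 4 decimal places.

With H the event that the patient has the disease, the joint likelihood of the observed sequence is P(data|H) = 0.925·0.925 = 0.85563 and P(data|¬H) = 0.18·0.18 = 0.032400.
Bayes: P(H|data) = 0.253·0.85563 / (0.253·0.85563 + 0.747·0.032400) = 0.21647/0.24068 = 0.8994.

Posterior P(H) ≈ 0.8994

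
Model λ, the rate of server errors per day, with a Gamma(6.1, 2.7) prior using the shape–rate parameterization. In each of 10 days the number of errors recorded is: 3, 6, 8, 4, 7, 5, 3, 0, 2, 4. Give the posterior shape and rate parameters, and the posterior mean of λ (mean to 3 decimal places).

Posterior: Gamma(shape=48.1, rate=12.7); mean ≈ 3.787

The Poisson likelihood adds the total count to the shape and the number of exposure periods to the rate. Here ∑xᵢ = 42 and n = 10, so shape 6.1→48.1 and rate 2.7→12.7.
E[λ | data] = 48.1/12.7 = 3.787.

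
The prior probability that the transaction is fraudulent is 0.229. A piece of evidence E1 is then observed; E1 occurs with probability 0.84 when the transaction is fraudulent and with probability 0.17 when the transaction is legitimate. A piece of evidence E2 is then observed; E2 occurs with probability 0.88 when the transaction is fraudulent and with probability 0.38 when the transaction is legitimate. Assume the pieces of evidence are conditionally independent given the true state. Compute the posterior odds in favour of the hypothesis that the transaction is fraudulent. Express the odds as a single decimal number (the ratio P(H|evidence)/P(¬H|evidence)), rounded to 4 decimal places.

Prior odds = 0.229/(1−0.229) = 0.29702. In log-odds, ln(0.29702) = -1.2140.
Add log likelihood ratios: ln(4.9412) + ln(2.3158) = 2.4374.
Posterior log-odds = 1.2234, so posterior odds = exp(1.2234) = 3.3987.

Posterior odds ≈ 3.3987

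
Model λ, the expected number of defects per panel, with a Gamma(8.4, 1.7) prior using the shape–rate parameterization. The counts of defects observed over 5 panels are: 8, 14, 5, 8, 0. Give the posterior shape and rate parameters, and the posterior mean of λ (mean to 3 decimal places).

Posterior: Gamma(shape=43.4, rate=6.7); mean ≈ 6.478

The Poisson likelihood adds the total count to the shape and the number of exposure periods to the rate. Here ∑xᵢ = 35 and n = 5, so shape 8.4→43.4 and rate 1.7→6.7.
Posterior mean = shape/rate = 43.4/6.7 = 6.478.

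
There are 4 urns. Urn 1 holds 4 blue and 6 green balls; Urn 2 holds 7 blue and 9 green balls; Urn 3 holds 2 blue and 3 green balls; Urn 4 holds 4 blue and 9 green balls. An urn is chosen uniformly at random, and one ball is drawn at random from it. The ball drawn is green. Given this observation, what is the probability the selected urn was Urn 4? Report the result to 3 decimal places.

Tabulate prior·likelihood by source: [1] prior 0.25, lik 0.6, product 0.1500; [2] prior 0.25, lik 0.5625, product 0.1406; [3] prior 0.25, lik 0.6, product 0.1500; [4] prior 0.25, lik 0.6923, product 0.1731.
Normalizing constant = 0.61370; the posterior for Urn 4 is its product over the sum, 0.1731/0.61370 = 0.282.

Posterior probability ≈ 0.282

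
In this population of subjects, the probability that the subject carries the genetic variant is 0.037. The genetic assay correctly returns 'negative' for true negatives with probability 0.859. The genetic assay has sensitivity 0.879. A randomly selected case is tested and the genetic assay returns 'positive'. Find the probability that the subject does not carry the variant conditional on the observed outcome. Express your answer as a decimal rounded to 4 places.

Write H for 'the subject carries the genetic variant'. Prior odds H:¬H = 0.037/0.963 = 0.038422. For the 'positive' outcome, the likelihood ratio is 0.879/0.141 = 6.2340.
Posterior odds = 0.038422 × 6.2340 = 0.23952, so P(H|E) = 0.23952/(1+0.23952) = 0.1932. Then P(¬H|E) = 1 − 0.1932 = 0.8068.

P(¬H | E) ≈ 0.8068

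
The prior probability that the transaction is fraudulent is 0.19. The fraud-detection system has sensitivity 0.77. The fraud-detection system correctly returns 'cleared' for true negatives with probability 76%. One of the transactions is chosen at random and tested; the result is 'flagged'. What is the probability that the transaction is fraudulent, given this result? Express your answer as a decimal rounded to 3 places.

P(H | E) ≈ 0.429

Write H for 'the transaction is fraudulent'. Prior odds H:¬H = 0.19/0.81 = 0.23457. For the 'flagged' outcome, the likelihood ratio is 0.77/0.24 = 3.2083.
Posterior odds = 0.23457 × 3.2083 = 0.75257, so P(H|E) = 0.75257/(1+0.75257) = 0.429.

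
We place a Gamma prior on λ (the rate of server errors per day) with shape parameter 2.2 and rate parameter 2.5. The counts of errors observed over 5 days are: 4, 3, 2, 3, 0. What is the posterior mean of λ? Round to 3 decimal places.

Posterior mean ≈ 1.893

Total count ∑xᵢ = 12 over n = 5 days.
Gamma is conjugate to the Poisson likelihood: posterior is Gamma(shape = 2.2+12 = 14.2, rate = 2.5+5 = 7.5).
E[λ | data] = 14.2/7.5 = 1.893.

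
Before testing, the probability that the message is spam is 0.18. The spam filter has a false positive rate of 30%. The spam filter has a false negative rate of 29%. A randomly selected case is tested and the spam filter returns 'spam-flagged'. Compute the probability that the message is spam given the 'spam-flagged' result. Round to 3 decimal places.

Write H for 'the message is spam'. Prior odds H:¬H = 0.18/0.82 = 0.21951. For the 'spam-flagged' outcome, the likelihood ratio is 0.71/0.3 = 2.3667.
Posterior odds = 0.21951 × 2.3667 = 0.51951, so P(H|E) = 0.51951/(1+0.51951) = 0.342.

P(H | E) ≈ 0.342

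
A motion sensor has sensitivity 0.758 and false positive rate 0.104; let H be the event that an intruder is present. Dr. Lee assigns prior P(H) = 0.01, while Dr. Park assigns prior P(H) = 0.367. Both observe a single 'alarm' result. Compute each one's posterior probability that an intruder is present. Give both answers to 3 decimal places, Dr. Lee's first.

Dr. Lee: 0.069; Dr. Park: 0.809

The likelihood ratio for an 'alarm' result is 0.758/0.104 = 7.2885.
Dr. Lee: prior odds 0.01/0.99 = 0.010101; posterior odds 0.073621; posterior probability 0.069.
Dr. Park: prior odds 0.367/0.633 = 0.57978; posterior odds 4.2257; posterior probability 0.809.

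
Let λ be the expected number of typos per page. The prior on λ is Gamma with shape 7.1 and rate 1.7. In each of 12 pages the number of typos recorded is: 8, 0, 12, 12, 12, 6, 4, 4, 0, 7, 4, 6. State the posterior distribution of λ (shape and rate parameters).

Posterior: Gamma(shape=82.1, rate=13.7)

The Poisson likelihood adds the total count to the shape and the number of exposure periods to the rate. Here ∑xᵢ = 75 and n = 12, so shape 7.1→82.1 and rate 1.7→13.7.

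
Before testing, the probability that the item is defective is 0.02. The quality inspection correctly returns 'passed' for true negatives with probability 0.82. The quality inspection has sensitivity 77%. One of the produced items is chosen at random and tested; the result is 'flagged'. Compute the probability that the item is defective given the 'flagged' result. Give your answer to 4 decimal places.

P(H | E) ≈ 0.0803

Write H for 'the item is defective'. Prior odds H:¬H = 0.02/0.98 = 0.020408. For the 'flagged' outcome, the likelihood ratio is 0.77/0.18 = 4.2778.
Posterior odds = 0.020408 × 4.2778 = 0.087302, so P(H|E) = 0.087302/(1+0.087302) = 0.0803.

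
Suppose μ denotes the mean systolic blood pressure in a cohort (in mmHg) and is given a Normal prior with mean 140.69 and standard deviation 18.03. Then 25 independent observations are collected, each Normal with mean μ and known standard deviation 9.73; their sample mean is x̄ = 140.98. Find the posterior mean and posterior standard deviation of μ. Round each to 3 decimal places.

With known σ, the Normal prior is conjugate. Weight on the data is w = (n/σ²)/(n/σ² + 1/τ₀²) = 0.264067/(0.264067+0.00307616) = 0.98848.
Posterior mean = w·x̄ + (1−w)·μ₀ = 0.98848·140.98 + 0.011515·140.69 = 140.977. Posterior variance = 1/(0.264067+0.00307616) = 3.74331, so SD = 1.935.

Posterior mean ≈ 140.977; posterior SD ≈ 1.935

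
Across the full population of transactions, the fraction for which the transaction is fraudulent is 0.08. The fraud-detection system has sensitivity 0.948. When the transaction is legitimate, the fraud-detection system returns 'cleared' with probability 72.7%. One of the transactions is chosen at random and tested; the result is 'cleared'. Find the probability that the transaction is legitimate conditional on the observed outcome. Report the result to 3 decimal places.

P(¬H | E) ≈ 0.994

Write H for 'the transaction is fraudulent'. Prior odds H:¬H = 0.08/0.92 = 0.086957. For the 'cleared' outcome, the likelihood ratio is 0.052/0.727 = 0.071527.
Posterior odds = 0.086957 × 0.071527 = 0.0062197, so P(H|E) = 0.0062197/(1+0.0062197) = 0.006. Then P(¬H|E) = 1 − 0.006 = 0.994.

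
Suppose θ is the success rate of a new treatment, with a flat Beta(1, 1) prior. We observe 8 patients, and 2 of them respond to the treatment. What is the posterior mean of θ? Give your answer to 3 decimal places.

Posterior mean ≈ 0.300

The binomial likelihood is conjugate to the Beta prior: with 2 successes and 6 failures, the posterior is Beta(1+2, 1+6) = Beta(3, 7).
E[θ | data] = 3/(3+7) = 0.300.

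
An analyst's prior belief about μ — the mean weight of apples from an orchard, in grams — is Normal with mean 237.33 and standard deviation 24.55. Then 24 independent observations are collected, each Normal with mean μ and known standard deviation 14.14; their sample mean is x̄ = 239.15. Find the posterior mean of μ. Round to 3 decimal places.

With known σ, the Normal prior is conjugate. Weight on the data is w = (n/σ²)/(n/σ² + 1/τ₀²) = 0.120036/(0.120036+0.00165919) = 0.98637.
Posterior mean = w·x̄ + (1−w)·μ₀ = 0.98637·239.15 + 0.013634·237.33 = 239.125.

Posterior mean ≈ 239.125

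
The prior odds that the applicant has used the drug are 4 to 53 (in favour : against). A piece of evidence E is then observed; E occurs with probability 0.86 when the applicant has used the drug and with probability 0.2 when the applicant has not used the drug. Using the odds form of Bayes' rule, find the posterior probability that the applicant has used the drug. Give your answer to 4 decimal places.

Prior odds = 4/53 = 0.075472. In log-odds, ln(0.075472) = -2.5840.
Add log likelihood ratio: ln(4.3000) = 1.4586.
Posterior log-odds = -1.1254, so posterior odds = exp(-1.1254) = 0.32453. Converting, P(H|E) = 0.32453/1.3245 = 0.2450.

Posterior probability ≈ 0.2450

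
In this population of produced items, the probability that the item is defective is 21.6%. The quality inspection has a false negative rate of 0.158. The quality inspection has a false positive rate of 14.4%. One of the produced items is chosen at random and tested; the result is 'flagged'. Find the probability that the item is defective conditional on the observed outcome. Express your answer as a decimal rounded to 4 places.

Write H for 'the item is defective'. Prior odds H:¬H = 0.216/0.784 = 0.27551. For the 'flagged' outcome, the likelihood ratio is 0.842/0.144 = 5.8472.
Posterior odds = 0.27551 × 5.8472 = 1.6110, so P(H|E) = 1.6110/(1+1.6110) = 0.6170.

P(H | E) ≈ 0.6170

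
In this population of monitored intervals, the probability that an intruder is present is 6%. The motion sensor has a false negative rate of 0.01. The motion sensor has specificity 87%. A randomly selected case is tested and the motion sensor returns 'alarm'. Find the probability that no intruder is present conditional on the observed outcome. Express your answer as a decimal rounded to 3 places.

P(¬H | E) ≈ 0.673

Let H be the event that an intruder is present. P(H) = 0.06, so P(¬H) = 0.94. With E the 'alarm' result, P(E|H) = 0.99 and P(E|¬H) = 0.13.
P(E) = 0.99·0.06 + 0.13·0.94 = 0.059400 + 0.12220 = 0.18160.
By Bayes' theorem, P(H|E) = 0.059400 / 0.18160 = 0.327. Hence P(¬H|E) = 1 − 0.327 = 0.673.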